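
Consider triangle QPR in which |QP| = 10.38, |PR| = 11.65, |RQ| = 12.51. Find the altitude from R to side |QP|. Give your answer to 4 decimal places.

h_R ≈ 10.8708

Semiperimeter s = (11.65 + 12.51 + 10.38)/2 = 17.27.
Heron's formula: area = √(17.27·5.62·4.76·6.89) ≈ 56.419.
The altitude from R has length 2·area/|QP| ≈ 10.871.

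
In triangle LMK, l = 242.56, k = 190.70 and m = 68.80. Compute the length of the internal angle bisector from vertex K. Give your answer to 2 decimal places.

102.12

By the law of cosines, cos K = (l² + m² − k²) / (2·l·m) ≈ 0.81502, so ∠K ≈ 0.6180 rad.
The bisector from K has length 2·l·m·cos(∠K/2)/(l+m) ≈ 102.12.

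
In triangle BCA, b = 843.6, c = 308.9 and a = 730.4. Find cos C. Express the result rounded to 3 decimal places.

0.933

By the law of cosines, cos C = (a² + b² − c²) / (2·a·b) ≈ 0.93297, so ∠C ≈ 21.10°.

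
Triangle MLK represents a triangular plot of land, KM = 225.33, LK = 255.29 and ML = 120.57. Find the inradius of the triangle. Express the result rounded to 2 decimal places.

Semiperimeter s = (255.29 + 225.33 + 120.57)/2 = 300.6.
Heron's formula: area = √(300.6·45.305·75.265·180.03) ≈ 13584.
Inradius = area/s = 13584/300.6 ≈ 45.19.

45.19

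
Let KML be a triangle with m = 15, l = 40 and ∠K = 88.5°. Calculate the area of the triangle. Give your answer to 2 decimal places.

Area = ½·m·l·sin K ≈ 299.9.

299.90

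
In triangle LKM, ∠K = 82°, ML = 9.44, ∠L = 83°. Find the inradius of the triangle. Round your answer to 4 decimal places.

The third angle is ∠M = 180° − ∠L − ∠K = 15.00°.
Law of sines: KM = ML·sin L/sin K ≈ 9.4617.
Law of sines: LK = ML·sin M/sin K ≈ 2.4673.
Area = ½·ML·KM·sin M ≈ 11.559.
Semiperimeter s = (9.4617+9.44+2.4673)/2 = 10.684.
Inradius = area/s = 11.559/10.684 ≈ 1.0818.

1.0818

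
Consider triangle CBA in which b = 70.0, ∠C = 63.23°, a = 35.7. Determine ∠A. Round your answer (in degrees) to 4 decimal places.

∠A ≈ 30.5884°

By the law of cosines, c² = b² + a² − 2·b·a·cos C = 3923.3, so c ≈ 62.637.
Law of cosines again: cos A = (c² + b² − a²)/(2·c·b) ≈ 0.86084, so ∠A ≈ 30.59°.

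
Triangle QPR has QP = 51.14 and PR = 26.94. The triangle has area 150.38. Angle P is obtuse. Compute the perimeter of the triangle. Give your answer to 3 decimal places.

From area = ½·QP·PR·sin P, we get sin P = 2·area/(QP·PR) ≈ 0.21830.
Taking the obtuse solution, ∠P ≈ 167.39°.
Law of cosines then gives RQ ≈ 77.653.
Perimeter = 26.94 + 77.653 + 51.14 = 155.73.

155.733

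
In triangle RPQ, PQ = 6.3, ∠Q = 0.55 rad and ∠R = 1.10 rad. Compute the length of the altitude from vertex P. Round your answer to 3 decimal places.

The third angle is ∠P = π − ∠Q − ∠R = 1.492 rad.
Law of sines: QR = PQ·sin P/sin R ≈ 7.0469.
Law of sines: RP = PQ·sin Q/sin R ≈ 3.6949.
Area = ½·PQ·QR·sin Q ≈ 11.602.
The altitude from P has length 2·area/QR ≈ 3.2929.

h_P ≈ 3.293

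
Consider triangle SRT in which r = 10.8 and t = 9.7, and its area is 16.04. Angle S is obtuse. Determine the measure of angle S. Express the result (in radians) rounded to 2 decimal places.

∠S ≈ 2.83 rad

From area = ½·r·t·sin S, we get sin S = 2·area/(r·t) ≈ 0.30622.
Taking the obtuse solution, ∠S ≈ 2.830 rad.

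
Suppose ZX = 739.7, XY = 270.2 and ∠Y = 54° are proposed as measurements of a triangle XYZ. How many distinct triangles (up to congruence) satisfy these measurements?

1

XY·sin Y = 270.2·sin(54°) ≈ 218.6.
Since ZX ≥ XY, exactly one triangle exists.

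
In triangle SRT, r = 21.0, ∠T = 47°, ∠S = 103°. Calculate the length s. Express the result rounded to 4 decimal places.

40.9235

The third angle is ∠R = 180° − ∠T − ∠S = 30.00°.
Law of sines: s = r·sin S/sin R ≈ 40.924.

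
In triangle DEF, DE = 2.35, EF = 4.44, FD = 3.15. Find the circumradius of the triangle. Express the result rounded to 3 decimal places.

By the law of cosines, cos D = (FD² + DE² − EF²) / (2·FD·DE) ≈ -0.28832, so ∠D ≈ 106.76°.
Circumradius = EF/(2 sin D) ≈ 2.3185.

2.318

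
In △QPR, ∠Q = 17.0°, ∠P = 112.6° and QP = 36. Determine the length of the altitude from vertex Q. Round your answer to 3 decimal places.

33.236

The third angle is ∠R = 180° − ∠Q − ∠P = 50.40°.
Law of sines: PR = QP·sin Q/sin R ≈ 13.66.
Law of sines: RQ = QP·sin P/sin R ≈ 43.134.
Area = ½·QP·PR·sin P ≈ 227.
The altitude from Q has length 2·area/PR ≈ 33.236.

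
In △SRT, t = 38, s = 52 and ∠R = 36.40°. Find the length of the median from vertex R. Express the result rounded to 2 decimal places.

42.80

By the law of cosines, r² = t² + s² − 2·t·s·cos R = 967.06, so r ≈ 31.098.
Median from R: ½√(2·t² + 2·s² − r²) ≈ 42.805.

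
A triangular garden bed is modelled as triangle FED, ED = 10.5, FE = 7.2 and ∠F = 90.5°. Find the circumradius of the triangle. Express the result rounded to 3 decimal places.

Law of sines: sin D = FE·sin F/ED ≈ 0.68569.
Since ED ≥ FE, only the acute value applies: ∠D ≈ 43.29°.
Then ∠E = 180° − ∠F − ∠D ≈ 46.21°.
Law of sines gives DF = ED·sin E/sin F ≈ 7.5801.
Circumradius = ED/(2 sin F) ≈ 5.2502.

R ≈ 5.250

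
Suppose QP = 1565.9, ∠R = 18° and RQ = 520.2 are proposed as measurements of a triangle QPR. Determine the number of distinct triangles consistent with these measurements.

1

RQ·sin R = 520.2·sin(18°) ≈ 160.8.
Since QP ≥ RQ, exactly one triangle exists.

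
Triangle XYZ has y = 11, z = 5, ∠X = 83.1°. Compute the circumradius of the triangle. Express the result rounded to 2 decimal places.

By the law of cosines, x² = y² + z² − 2·y·z·cos X = 132.78, so x ≈ 11.523.
Area = ½·y·z·sin X ≈ 27.301.
Circumradius = x/(2 sin X) ≈ 5.8037.

R ≈ 5.80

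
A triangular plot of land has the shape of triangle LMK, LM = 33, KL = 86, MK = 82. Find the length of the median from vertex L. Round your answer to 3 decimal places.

Median from L: ½√(2·KL² + 2·LM² − MK²) ≈ 50.611.

m_L ≈ 50.611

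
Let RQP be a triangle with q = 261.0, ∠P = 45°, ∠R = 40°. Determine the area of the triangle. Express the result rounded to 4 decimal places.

area ≈ 15540.2962

The third angle is ∠Q = 180° − ∠P − ∠R = 95.00°.
Law of sines: r = q·sin R/sin Q ≈ 168.41.
Law of sines: p = q·sin P/sin Q ≈ 185.26.
Area = ½·q·r·sin P ≈ 15540.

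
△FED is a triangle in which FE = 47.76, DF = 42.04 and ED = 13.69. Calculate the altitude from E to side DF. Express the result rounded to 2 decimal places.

Semiperimeter s = (13.69 + 42.04 + 47.76)/2 = 51.745.
Heron's formula: area = √(51.745·38.055·9.705·3.985) ≈ 275.96.
The altitude from E has length 2·area/DF ≈ 13.129.

h_E ≈ 13.13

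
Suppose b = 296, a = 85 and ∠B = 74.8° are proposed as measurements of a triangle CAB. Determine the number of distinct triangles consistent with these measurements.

a·sin B = 85·sin(74.8°) ≈ 82.03.
Since b ≥ a, exactly one triangle exists.

1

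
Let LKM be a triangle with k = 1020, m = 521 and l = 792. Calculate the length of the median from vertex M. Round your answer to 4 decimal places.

Median from M: ½√(2·l² + 2·k² − m²) ≈ 875.2.

m_M ≈ 875.1981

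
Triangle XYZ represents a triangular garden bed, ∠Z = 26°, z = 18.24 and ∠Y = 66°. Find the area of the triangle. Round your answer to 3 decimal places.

The third angle is ∠X = 180° − ∠Y − ∠Z = 88.00°.
Law of sines: x = z·sin X/sin Z ≈ 41.583.
Law of sines: y = z·sin Y/sin Z ≈ 38.011.
Area = ½·z·x·sin Y ≈ 346.45.

area ≈ 346.452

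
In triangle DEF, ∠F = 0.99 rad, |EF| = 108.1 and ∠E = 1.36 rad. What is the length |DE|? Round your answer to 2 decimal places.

The third angle is ∠D = π − ∠E − ∠F = 0.792 rad.
Law of sines: |DE| = |EF|·sin F/sin D ≈ 127.02.

127.02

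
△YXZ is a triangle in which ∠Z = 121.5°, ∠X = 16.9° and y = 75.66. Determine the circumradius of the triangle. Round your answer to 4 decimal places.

56.9792

The third angle is ∠Y = 180° − ∠X − ∠Z = 41.60°.
Law of sines: x = y·sin X/sin Y ≈ 33.128.
Law of sines: z = y·sin Z/sin Y ≈ 97.166.
Circumradius = y/(2 sin Y) ≈ 56.979.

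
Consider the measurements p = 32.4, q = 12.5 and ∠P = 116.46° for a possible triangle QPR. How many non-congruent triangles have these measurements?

1

q·sin P = 12.5·sin(116.46°) ≈ 11.19.
Since ∠P is not acute, a triangle exists only if p > q; here p > q, so there is exactly one triangle.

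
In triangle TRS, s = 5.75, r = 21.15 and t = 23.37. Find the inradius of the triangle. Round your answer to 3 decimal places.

Semiperimeter p = (23.37 + 21.15 + 5.75)/2 = 25.135.
Heron's formula: area = √(25.135·1.765·3.985·19.385) ≈ 58.541.
Inradius = area/p = 58.541/25.135 ≈ 2.3291.

2.329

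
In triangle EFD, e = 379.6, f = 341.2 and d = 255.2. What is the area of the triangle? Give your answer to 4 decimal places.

area ≈ 42518.6109

Semiperimeter s = (379.6 + 341.2 + 255.2)/2 = 488.
Heron's formula: area = √(488·108.4·146.8·232.8) ≈ 42519.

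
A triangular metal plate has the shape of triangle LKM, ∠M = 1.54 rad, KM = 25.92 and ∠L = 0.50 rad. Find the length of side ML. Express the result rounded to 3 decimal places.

48.222

The third angle is ∠K = π − ∠M − ∠L = 1.102 rad.
Law of sines: ML = KM·sin K/sin L ≈ 48.222.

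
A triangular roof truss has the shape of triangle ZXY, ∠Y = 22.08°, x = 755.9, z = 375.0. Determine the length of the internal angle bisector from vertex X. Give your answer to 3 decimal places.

By the law of cosines, y² = z² + x² − 2·z·x·cos Y = 1.8666e+05, so y ≈ 432.05.
Law of cosines again: cos X = (y² + z² − x²)/(2·y·z) ≈ -0.75331, so ∠X ≈ 138.88°.
The bisector from X has length 2·y·z·cos(∠X/2)/(y+z) ≈ 141.01.

t_X ≈ 141.012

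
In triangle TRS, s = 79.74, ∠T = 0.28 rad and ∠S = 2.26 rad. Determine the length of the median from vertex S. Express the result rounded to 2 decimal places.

The third angle is ∠R = π − ∠S − ∠T = 0.602 rad.
Law of sines: t = s·sin T/sin S ≈ 28.554.
Law of sines: r = s·sin R/sin S ≈ 58.476.
Median from S: ½√(2·t² + 2·r² − s²) ≈ 22.974.

22.97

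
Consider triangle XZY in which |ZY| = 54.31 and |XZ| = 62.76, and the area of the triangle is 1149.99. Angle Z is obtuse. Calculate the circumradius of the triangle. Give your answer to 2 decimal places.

From area = ½·|XZ|·|ZY|·sin Z, we get sin Z = 2·area/(|XZ|·|ZY|) ≈ 0.67478.
Taking the obtuse solution, ∠Z ≈ 2.401 rad.
Law of cosines then gives |YX| ≈ 109.18.
Circumradius = |YX|/(2 sin Z) ≈ 80.898.

80.90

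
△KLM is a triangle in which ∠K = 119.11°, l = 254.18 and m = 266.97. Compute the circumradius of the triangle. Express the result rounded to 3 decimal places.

257.151

By the law of cosines, k² = l² + m² − 2·l·m·cos K = 2.0191e+05, so k ≈ 449.34.
Area = ½·l·m·sin K ≈ 29644.
Circumradius = k/(2 sin K) ≈ 257.15.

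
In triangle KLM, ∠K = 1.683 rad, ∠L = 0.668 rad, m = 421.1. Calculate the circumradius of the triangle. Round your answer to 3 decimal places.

R ≈ 296.228

The third angle is ∠M = π − ∠K − ∠L = 0.791 rad.
Law of sines: k = m·sin K/sin M ≈ 588.73.
Law of sines: l = m·sin L/sin M ≈ 366.98.
Circumradius = m/(2 sin M) ≈ 296.23.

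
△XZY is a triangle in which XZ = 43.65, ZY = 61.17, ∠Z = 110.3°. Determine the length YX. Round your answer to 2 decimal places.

By the law of cosines, YX² = XZ² + ZY² − 2·XZ·ZY·cos Z = 7499.8, so YX ≈ 86.601.

86.60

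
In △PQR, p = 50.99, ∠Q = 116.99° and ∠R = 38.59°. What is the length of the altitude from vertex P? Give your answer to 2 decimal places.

68.55

The third angle is ∠P = 180° − ∠Q − ∠R = 24.42°.
Law of sines: q = p·sin Q/sin P ≈ 109.9.
Law of sines: r = p·sin R/sin P ≈ 76.93.
Area = ½·p·q·sin R ≈ 1747.7.
The altitude from P has length 2·area/p ≈ 68.551.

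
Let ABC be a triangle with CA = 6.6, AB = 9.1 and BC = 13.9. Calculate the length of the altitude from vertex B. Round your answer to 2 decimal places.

7.56

Semiperimeter s = (13.9 + 6.6 + 9.1)/2 = 14.8.
Heron's formula: area = √(14.8·0.9·8.2·5.7) ≈ 24.951.
The altitude from B has length 2·area/CA ≈ 7.5611.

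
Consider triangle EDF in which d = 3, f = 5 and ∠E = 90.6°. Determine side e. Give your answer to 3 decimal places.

5.858

By the law of cosines, e² = d² + f² − 2·d·f·cos E = 34.314, so e ≈ 5.8578.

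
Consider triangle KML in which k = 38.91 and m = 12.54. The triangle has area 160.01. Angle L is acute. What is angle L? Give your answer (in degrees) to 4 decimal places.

∠L ≈ 40.9857°

From area = ½·k·m·sin L, we get sin L = 2·area/(k·m) ≈ 0.65587.
Taking the acute solution, ∠L ≈ 40.99°.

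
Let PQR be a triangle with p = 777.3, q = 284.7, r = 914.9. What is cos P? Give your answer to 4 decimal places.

cos P ≈ 0.6026

By the law of cosines, cos P = (q² + r² − p²) / (2·q·r) ≈ 0.60256, so ∠P ≈ 0.924 rad.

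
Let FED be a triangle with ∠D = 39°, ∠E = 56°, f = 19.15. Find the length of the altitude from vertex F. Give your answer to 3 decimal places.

10.029

The third angle is ∠F = 180° − ∠E − ∠D = 85.00°.
Law of sines: e = f·sin E/sin F ≈ 15.937.
Law of sines: d = f·sin D/sin F ≈ 12.098.
Area = ½·f·e·sin D ≈ 96.031.
The altitude from F has length 2·area/f ≈ 10.029.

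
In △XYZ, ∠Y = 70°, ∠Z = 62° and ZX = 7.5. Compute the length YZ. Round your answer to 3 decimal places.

The third angle is ∠X = 180° − ∠Y − ∠Z = 48.00°.
Law of sines: YZ = ZX·sin X/sin Y ≈ 5.9313.

5.931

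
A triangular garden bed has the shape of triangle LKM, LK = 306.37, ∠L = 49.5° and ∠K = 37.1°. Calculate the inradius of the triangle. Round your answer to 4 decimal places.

The third angle is ∠M = 180° − ∠L − ∠K = 93.40°.
Law of sines: KM = LK·sin L/sin M ≈ 233.38.
Law of sines: ML = LK·sin K/sin M ≈ 185.13.
Area = ½·LK·KM·sin K ≈ 21565.
Semiperimeter s = (233.38+185.13+306.37)/2 = 362.44.
Inradius = area/s = 21565/362.44 ≈ 59.498.

59.4985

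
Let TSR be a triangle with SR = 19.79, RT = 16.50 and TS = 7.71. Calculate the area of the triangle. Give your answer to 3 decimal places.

area ≈ 61.817

Semiperimeter s = (19.79 + 16.5 + 7.71)/2 = 22.
Heron's formula: area = √(22·2.21·5.5·14.29) ≈ 61.817.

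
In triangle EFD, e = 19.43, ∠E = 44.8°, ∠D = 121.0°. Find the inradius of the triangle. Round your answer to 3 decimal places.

The third angle is ∠F = 180° − ∠D − ∠E = 14.20°.
Law of sines: f = e·sin F/sin E ≈ 6.7643.
Law of sines: d = e·sin D/sin E ≈ 23.636.
Area = ½·e·f·sin D ≈ 56.328.
Semiperimeter s = (19.43+6.7643+23.636)/2 = 24.915.
Inradius = area/s = 56.328/24.915 ≈ 2.2608.

r ≈ 2.261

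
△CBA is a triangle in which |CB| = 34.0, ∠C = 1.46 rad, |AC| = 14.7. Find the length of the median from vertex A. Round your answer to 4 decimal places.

m_A ≈ 21.2091

By the law of cosines, |BA|² = |AC|² + |CB|² − 2·|AC|·|CB|·cos C = 1261.6, so |BA| ≈ 35.519.
Median from A: ½√(2·|BA|² + 2·|AC|² − |CB|²) ≈ 21.209.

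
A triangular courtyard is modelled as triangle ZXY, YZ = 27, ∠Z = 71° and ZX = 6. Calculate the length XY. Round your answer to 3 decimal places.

25.681

By the law of cosines, XY² = YZ² + ZX² − 2·YZ·ZX·cos Z = 659.52, so XY ≈ 25.681.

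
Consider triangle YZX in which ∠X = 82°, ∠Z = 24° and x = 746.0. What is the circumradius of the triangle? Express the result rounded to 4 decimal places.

The third angle is ∠Y = 180° − ∠Z − ∠X = 74.00°.
Law of sines: y = x·sin Y/sin X ≈ 724.15.
Law of sines: z = x·sin Z/sin X ≈ 306.41.
Circumradius = x/(2 sin X) ≈ 376.67.

R ≈ 376.6657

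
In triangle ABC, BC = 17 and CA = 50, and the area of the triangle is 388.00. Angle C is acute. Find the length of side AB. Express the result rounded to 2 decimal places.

45.77

From area = ½·BC·CA·sin C, we get sin C = 2·area/(BC·CA) ≈ 0.91294.
Taking the acute solution, ∠C ≈ 65.92°.
Law of cosines then gives AB ≈ 45.774.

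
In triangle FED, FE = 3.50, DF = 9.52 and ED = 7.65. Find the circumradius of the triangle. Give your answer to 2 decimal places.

5.13

By the law of cosines, cos F = (DF² + FE² − ED²) / (2·DF·FE) ≈ 0.66563, so ∠F ≈ 48.27°.
Circumradius = ED/(2 sin F) ≈ 5.1254.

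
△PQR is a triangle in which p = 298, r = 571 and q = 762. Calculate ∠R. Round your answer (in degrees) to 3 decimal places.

By the law of cosines, cos R = (p² + q² − r²) / (2·p·q) ≈ 0.75615, so ∠R ≈ 40.87°.

∠R ≈ 40.874°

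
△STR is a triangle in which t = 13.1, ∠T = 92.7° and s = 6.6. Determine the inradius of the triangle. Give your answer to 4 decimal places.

Law of sines: sin S = s·sin T/t ≈ 0.50326.
Since t ≥ s, only the acute value applies: ∠S ≈ 30.22°.
Then ∠R = 180° − ∠T − ∠S ≈ 57.08°.
Law of sines gives r = t·sin R/sin T ≈ 11.009.
Area = ½·t·s·sin R ≈ 36.29.
Semiperimeter p = (6.6+13.1+11.009)/2 = 15.355.
Inradius = area/p = 36.29/15.355 ≈ 2.3635.

2.3635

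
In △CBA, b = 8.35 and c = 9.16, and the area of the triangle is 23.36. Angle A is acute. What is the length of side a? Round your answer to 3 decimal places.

From area = ½·c·b·sin A, we get sin A = 2·area/(c·b) ≈ 0.61083.
Taking the acute solution, ∠A ≈ 0.6571 rad.
Law of cosines then gives a ≈ 5.7018.

5.702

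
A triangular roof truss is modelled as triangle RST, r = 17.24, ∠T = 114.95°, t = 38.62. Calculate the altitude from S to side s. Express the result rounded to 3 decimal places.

Law of sines: sin R = r·sin T/t ≈ 0.40474.
Since t ≥ r, only the acute value applies: ∠R ≈ 23.87°.
Then ∠S = 180° − ∠T − ∠R ≈ 41.18°.
Law of sines gives s = t·sin S/sin T ≈ 28.043.
Area = ½·t·r·sin S ≈ 219.17.
The altitude from S has length 2·area/s ≈ 15.631.

h_S ≈ 15.631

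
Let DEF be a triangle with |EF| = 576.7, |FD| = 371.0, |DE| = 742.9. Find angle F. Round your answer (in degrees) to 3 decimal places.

By the law of cosines, cos F = (|EF|² + |FD|² − |DE|²) / (2·|EF|·|FD|) ≈ -0.19087, so ∠F ≈ 101.00°.

101.004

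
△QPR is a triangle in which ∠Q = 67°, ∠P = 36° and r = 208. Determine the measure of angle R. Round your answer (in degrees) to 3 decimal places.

∠R ≈ 77.000°

The third angle is ∠R = 180° − ∠Q − ∠P = 77.00°.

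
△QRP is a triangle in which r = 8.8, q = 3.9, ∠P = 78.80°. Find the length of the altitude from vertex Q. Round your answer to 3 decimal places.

8.632

By the law of cosines, p² = q² + r² − 2·q·r·cos P = 79.318, so p ≈ 8.9061.
Area = ½·q·r·sin P ≈ 16.833.
The altitude from Q has length 2·area/q ≈ 8.6324.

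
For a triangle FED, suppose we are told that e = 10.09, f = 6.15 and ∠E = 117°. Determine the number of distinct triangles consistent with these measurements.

f·sin E = 6.15·sin(117°) ≈ 5.48.
Since ∠E is not acute, a triangle exists only if e > f; here e > f, so there is exactly one triangle.

1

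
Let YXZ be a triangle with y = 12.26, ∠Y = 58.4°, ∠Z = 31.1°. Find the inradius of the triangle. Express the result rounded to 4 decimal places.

The third angle is ∠X = 180° − ∠Z − ∠Y = 90.50°.
Law of sines: x = y·sin X/sin Y ≈ 14.394.
Law of sines: z = y·sin Z/sin Y ≈ 7.4351.
Area = ½·y·x·sin Z ≈ 45.576.
Semiperimeter s = (12.26+14.394+7.4351)/2 = 17.044.
Inradius = area/s = 45.576/17.044 ≈ 2.6739.

2.6739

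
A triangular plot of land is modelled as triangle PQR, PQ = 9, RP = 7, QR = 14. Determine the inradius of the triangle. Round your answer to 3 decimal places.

r ≈ 1.789

Semiperimeter s = (14 + 7 + 9)/2 = 15.
Heron's formula: area = √(15·1·8·6) ≈ 26.833.
Inradius = area/s = 26.833/15 ≈ 1.7889.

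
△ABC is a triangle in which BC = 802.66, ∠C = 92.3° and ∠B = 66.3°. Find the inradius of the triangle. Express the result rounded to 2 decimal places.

The third angle is ∠A = 180° − ∠B − ∠C = 21.40°.
Law of sines: CA = BC·sin B/sin A ≈ 2014.3.
Law of sines: AB = BC·sin C/sin A ≈ 2198.
Area = ½·BC·CA·sin C ≈ 8.0774e+05.
Semiperimeter s = (802.66+2014.3+2198)/2 = 2507.5.
Inradius = area/s = 8.0774e+05/2507.5 ≈ 322.13.

r ≈ 322.13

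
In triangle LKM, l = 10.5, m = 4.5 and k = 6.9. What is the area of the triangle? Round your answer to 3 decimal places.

area ≈ 11.345

Semiperimeter s = (10.5 + 6.9 + 4.5)/2 = 10.95.
Heron's formula: area = √(10.95·0.45·4.05·6.45) ≈ 11.345.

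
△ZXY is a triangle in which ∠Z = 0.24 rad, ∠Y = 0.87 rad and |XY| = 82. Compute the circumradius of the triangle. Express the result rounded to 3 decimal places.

The third angle is ∠X = π − ∠Y − ∠Z = 2.032 rad.
Law of sines: |YZ| = |XY|·sin X/sin Z ≈ 308.99.
Law of sines: |ZX| = |XY|·sin Y/sin Z ≈ 263.67.
Circumradius = |XY|/(2 sin Z) ≈ 172.48.

R ≈ 172.484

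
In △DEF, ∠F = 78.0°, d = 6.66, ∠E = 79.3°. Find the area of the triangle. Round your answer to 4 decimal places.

55.2362

The third angle is ∠D = 180° − ∠E − ∠F = 22.70°.
Law of sines: e = d·sin E/sin D ≈ 16.958.
Law of sines: f = d·sin F/sin D ≈ 16.881.
Area = ½·d·e·sin F ≈ 55.236.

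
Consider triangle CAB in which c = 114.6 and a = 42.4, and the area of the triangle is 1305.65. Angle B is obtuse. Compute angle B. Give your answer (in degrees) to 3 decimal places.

From area = ½·c·a·sin B, we get sin B = 2·area/(c·a) ≈ 0.53741.
Taking the obtuse solution, ∠B ≈ 147.49°.

∠B ≈ 147.492°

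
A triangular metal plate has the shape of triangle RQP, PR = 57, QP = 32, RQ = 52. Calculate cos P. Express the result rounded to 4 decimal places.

By the law of cosines, cos P = (QP² + PR² − RQ²) / (2·QP·PR) ≈ 0.43010, so ∠P ≈ 64.53°.

0.4301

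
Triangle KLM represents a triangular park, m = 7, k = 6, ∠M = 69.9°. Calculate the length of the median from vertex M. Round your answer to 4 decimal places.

m_M ≈ 5.0066

Law of sines: sin K = k·sin M/m ≈ 0.80494.
Since m ≥ k, only the acute value applies: ∠K ≈ 53.60°.
Then ∠L = 180° − ∠M − ∠K ≈ 56.50°.
Law of sines gives l = m·sin L/sin M ≈ 6.2155.
Median from M: ½√(2·k² + 2·l² − m²) ≈ 5.0066.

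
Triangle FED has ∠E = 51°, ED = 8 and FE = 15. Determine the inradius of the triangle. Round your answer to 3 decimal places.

2.684

By the law of cosines, DF² = FE² + ED² − 2·FE·ED·cos E = 137.96, so DF ≈ 11.746.
Area = ½·FE·ED·sin E ≈ 46.629.
Semiperimeter s = (8+11.746+15)/2 = 17.373.
Inradius = area/s = 46.629/17.373 ≈ 2.684.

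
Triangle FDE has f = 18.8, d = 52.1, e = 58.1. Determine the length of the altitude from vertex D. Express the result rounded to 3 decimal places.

18.567

Semiperimeter s = (18.8 + 52.1 + 58.1)/2 = 64.5.
Heron's formula: area = √(64.5·45.7·12.4·6.4) ≈ 483.66.
The altitude from D has length 2·area/d ≈ 18.567.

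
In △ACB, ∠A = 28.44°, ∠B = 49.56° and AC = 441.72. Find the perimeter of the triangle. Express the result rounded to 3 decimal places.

The third angle is ∠C = 180° − ∠B − ∠A = 102.00°.
Law of sines: CB = AC·sin A/sin B ≈ 276.4.
Law of sines: BA = AC·sin C/sin B ≈ 567.7.
Semiperimeter s = (276.4+567.7+441.72)/2 = 642.91.
Perimeter = 276.4 + 567.7 + 441.72 = 1285.8.

perimeter ≈ 1285.819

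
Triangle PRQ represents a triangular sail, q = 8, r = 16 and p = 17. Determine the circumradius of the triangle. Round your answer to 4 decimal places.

8.5630

By the law of cosines, cos P = (r² + q² − p²) / (2·r·q) ≈ 0.12109, so ∠P ≈ 1.449 rad.
Circumradius = p/(2 sin P) ≈ 8.563.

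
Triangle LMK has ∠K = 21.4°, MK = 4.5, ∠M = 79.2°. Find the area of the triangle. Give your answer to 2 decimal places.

area ≈ 3.69

The third angle is ∠L = 180° − ∠M − ∠K = 79.40°.
Law of sines: KL = MK·sin M/sin L ≈ 4.497.
Law of sines: LM = MK·sin K/sin L ≈ 1.6705.
Area = ½·MK·KL·sin K ≈ 3.6919.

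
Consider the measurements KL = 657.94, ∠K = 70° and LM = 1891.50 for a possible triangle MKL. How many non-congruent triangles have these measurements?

1

KL·sin K = 657.94·sin(70°) ≈ 618.3.
Since LM ≥ KL, exactly one triangle exists.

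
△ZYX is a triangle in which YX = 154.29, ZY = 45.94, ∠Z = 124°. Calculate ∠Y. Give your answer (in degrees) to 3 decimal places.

41.709

Law of sines: sin X = ZY·sin Z/YX ≈ 0.24685.
Since YX ≥ ZY, only the acute value applies: ∠X ≈ 14.29°.
Then ∠Y = 180° − ∠Z − ∠X ≈ 41.71°.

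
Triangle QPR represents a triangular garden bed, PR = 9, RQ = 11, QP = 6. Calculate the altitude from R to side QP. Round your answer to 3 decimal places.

h_R ≈ 8.994

Semiperimeter s = (9 + 11 + 6)/2 = 13.
Heron's formula: area = √(13·4·2·7) ≈ 26.981.
The altitude from R has length 2·area/QP ≈ 8.9938.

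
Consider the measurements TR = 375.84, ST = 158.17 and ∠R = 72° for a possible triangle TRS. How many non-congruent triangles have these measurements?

0

TR·sin R = 375.84·sin(72°) ≈ 357.4.
Since ST = 158.17 < 357.4 = TR sin R, no triangle exists.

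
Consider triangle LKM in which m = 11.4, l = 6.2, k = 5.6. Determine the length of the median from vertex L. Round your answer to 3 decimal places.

m_L ≈ 8.429

Median from L: ½√(2·k² + 2·m² − l²) ≈ 8.4291.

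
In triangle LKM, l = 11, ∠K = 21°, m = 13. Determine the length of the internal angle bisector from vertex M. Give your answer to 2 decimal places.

By the law of cosines, k² = m² + l² − 2·m·l·cos K = 22.996, so k ≈ 4.7954.
Law of cosines again: cos M = (l² + k² − m²)/(2·l·k) ≈ -0.23701, so ∠M ≈ 103.71°.
The bisector from M has length 2·l·k·cos(∠M/2)/(l+k) ≈ 4.1254.

t_M ≈ 4.13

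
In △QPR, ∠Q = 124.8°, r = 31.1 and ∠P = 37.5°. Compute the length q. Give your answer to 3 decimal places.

The third angle is ∠R = 180° − ∠Q − ∠P = 17.70°.
Law of sines: q = r·sin Q/sin R ≈ 83.997.

83.997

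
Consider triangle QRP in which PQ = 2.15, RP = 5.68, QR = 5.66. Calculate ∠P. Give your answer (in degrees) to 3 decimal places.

78.548

By the law of cosines, cos P = (RP² + PQ² − QR²) / (2·RP·PQ) ≈ 0.19855, so ∠P ≈ 78.55°.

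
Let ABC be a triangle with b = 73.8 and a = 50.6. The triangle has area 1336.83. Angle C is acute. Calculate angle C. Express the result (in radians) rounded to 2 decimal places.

∠C ≈ 0.80 rad

From area = ½·a·b·sin C, we get sin C = 2·area/(a·b) ≈ 0.71598.
Taking the acute solution, ∠C ≈ 0.798 rad.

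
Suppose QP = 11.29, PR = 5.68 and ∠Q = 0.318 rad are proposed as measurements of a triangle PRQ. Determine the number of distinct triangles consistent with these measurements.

QP·sin Q = 11.29·sin(0.318 rad) ≈ 3.53.
Since QP sin Q < PR < QP (3.53 < 5.68 < 11.29), two triangles exist.

2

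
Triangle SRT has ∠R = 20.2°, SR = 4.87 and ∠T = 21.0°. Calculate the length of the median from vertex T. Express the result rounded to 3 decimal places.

m_T ≈ 6.719

The third angle is ∠S = 180° − ∠R − ∠T = 138.80°.
Law of sines: RT = SR·sin S/sin T ≈ 8.9512.
Law of sines: TS = SR·sin R/sin T ≈ 4.6924.
Median from T: ½√(2·RT² + 2·TS² − SR²) ≈ 6.7188.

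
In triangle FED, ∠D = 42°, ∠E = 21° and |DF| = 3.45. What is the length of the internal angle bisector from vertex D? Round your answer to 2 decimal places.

4.59

The third angle is ∠F = 180° − ∠E − ∠D = 117.00°.
Law of sines: |ED| = |DF|·sin F/sin E ≈ 8.5777.
Law of sines: |FE| = |DF|·sin D/sin E ≈ 6.4417.
The bisector from D has length 2·|ED|·|DF|·cos(∠D/2)/(|ED|+|DF|) ≈ 4.594.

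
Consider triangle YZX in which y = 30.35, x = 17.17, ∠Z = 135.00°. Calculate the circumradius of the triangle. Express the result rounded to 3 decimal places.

R ≈ 31.248

By the law of cosines, z² = x² + y² − 2·x·y·cos Z = 1952.9, so z ≈ 44.192.
Area = ½·x·y·sin Z ≈ 184.24.
Circumradius = z/(2 sin Z) ≈ 31.248.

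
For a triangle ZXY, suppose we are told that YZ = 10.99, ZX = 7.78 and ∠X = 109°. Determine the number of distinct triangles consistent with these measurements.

ZX·sin X = 7.78·sin(109°) ≈ 7.356.
Since ∠X is not acute, a triangle exists only if YZ > ZX; here YZ > ZX, so there is exactly one triangle.

1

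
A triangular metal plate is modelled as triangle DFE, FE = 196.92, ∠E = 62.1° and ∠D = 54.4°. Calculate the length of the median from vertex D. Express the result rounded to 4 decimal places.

The third angle is ∠F = 180° − ∠E − ∠D = 63.50°.
Law of sines: ED = FE·sin F/sin D ≈ 216.74.
Law of sines: DF = FE·sin E/sin D ≈ 214.03.
Median from D: ½√(2·ED² + 2·DF² − FE²) ≈ 191.57.

m_D ≈ 191.5691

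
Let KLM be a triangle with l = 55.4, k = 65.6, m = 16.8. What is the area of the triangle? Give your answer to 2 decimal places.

Semiperimeter s = (65.6 + 55.4 + 16.8)/2 = 68.9.
Heron's formula: area = √(68.9·3.3·13.5·52.1) ≈ 399.9.

area ≈ 399.90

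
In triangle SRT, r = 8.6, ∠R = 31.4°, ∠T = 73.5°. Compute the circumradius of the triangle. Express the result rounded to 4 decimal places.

The third angle is ∠S = 180° − ∠R − ∠T = 75.10°.
Law of sines: s = r·sin S/sin R ≈ 15.951.
Law of sines: t = r·sin T/sin R ≈ 15.827.
Circumradius = r/(2 sin R) ≈ 8.2532.

8.2532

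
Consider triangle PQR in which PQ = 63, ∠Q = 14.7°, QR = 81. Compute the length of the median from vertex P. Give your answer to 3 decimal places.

m_P ≈ 25.948

By the law of cosines, RP² = PQ² + QR² − 2·PQ·QR·cos Q = 658.07, so RP ≈ 25.653.
Median from P: ½√(2·RP² + 2·PQ² − QR²) ≈ 25.948.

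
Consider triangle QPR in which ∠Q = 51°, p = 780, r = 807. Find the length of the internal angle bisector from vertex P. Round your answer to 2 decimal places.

By the law of cosines, q² = p² + r² − 2·p·r·cos Q = 4.6738e+05, so q ≈ 683.66.
Law of cosines again: cos P = (r² + q² − p²)/(2·r·q) ≈ 0.46241, so ∠P ≈ 62.46°.
The bisector from P has length 2·r·q·cos(∠P/2)/(r+q) ≈ 632.97.

632.97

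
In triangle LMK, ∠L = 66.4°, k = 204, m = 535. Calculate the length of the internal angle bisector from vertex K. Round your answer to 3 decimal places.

By the law of cosines, l² = m² + k² − 2·m·k·cos L = 2.4045e+05, so l ≈ 490.36.
Law of cosines again: cos K = (l² + m² − k²)/(2·l·m) ≈ 0.92448, so ∠K ≈ 22.41°.
The bisector from K has length 2·l·m·cos(∠K/2)/(l+m) ≈ 501.95.

t_K ≈ 501.954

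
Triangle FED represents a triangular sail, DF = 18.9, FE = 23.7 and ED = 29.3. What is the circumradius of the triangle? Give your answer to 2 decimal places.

By the law of cosines, cos F = (DF² + FE² − ED²) / (2·DF·FE) ≈ 0.06743, so ∠F ≈ 86.13°.
Circumradius = ED/(2 sin F) ≈ 14.683.

R ≈ 14.68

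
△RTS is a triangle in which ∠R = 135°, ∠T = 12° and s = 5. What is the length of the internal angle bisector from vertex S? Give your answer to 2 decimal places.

t_S ≈ 2.83

The third angle is ∠S = 180° − ∠R − ∠T = 33.00°.
Law of sines: r = s·sin R/sin S ≈ 6.4915.
Law of sines: t = s·sin T/sin S ≈ 1.9087.
The bisector from S has length 2·r·t·cos(∠S/2)/(r+t) ≈ 2.8285.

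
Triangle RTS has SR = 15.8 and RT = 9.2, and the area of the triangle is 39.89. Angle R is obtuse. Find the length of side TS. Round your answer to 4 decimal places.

24.0271

From area = ½·SR·RT·sin R, we get sin R = 2·area/(SR·RT) ≈ 0.54884.
Taking the obtuse solution, ∠R ≈ 146.71°.
Law of cosines then gives TS ≈ 24.027.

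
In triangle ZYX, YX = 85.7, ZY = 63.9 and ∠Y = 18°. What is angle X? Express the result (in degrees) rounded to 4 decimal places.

38.3843

By the law of cosines, XZ² = ZY² + YX² − 2·ZY·YX·cos Y = 1011.3, so XZ ≈ 31.801.
Law of cosines again: cos X = (YX² + XZ² − ZY²)/(2·YX·XZ) ≈ 0.78386, so ∠X ≈ 38.38°.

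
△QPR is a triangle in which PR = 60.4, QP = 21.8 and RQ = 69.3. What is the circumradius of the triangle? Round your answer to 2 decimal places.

35.86

By the law of cosines, cos Q = (RQ² + QP² − PR²) / (2·RQ·QP) ≈ 0.53933, so ∠Q ≈ 57.36°.
Circumradius = PR/(2 sin Q) ≈ 35.863.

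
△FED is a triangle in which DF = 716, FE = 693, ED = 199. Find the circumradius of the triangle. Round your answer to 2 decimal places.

By the law of cosines, cos F = (DF² + FE² − ED²) / (2·DF·FE) ≈ 0.96063, so ∠F ≈ 16.13°.
Circumradius = ED/(2 sin F) ≈ 358.12.

358.12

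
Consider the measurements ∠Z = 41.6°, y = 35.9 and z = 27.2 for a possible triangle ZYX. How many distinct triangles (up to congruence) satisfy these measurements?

y·sin Z = 35.9·sin(41.6°) ≈ 23.83.
Since y sin Z < z < y (23.83 < 27.2 < 35.9), two triangles exist.

2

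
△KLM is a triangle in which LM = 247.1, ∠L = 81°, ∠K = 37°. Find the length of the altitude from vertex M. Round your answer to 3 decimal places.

The third angle is ∠M = 180° − ∠K − ∠L = 62.00°.
Law of sines: MK = LM·sin L/sin K ≈ 405.54.
Law of sines: KL = LM·sin M/sin K ≈ 362.53.
Area = ½·LM·MK·sin M ≈ 44239.
The altitude from M has length 2·area/KL ≈ 244.06.

244.058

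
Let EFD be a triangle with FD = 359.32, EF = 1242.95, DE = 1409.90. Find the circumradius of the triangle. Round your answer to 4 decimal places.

By the law of cosines, cos E = (DE² + EF² − FD²) / (2·DE·EF) ≈ 0.97111, so ∠E ≈ 13.80°.
Circumradius = FD/(2 sin E) ≈ 752.94.

752.9366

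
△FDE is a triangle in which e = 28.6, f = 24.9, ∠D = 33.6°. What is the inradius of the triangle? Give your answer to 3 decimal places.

By the law of cosines, d² = e² + f² − 2·e·f·cos D = 251.66, so d ≈ 15.864.
Area = ½·e·f·sin D ≈ 197.05.
Semiperimeter s = (24.9+15.864+28.6)/2 = 34.682.
Inradius = area/s = 197.05/34.682 ≈ 5.6815.

5.682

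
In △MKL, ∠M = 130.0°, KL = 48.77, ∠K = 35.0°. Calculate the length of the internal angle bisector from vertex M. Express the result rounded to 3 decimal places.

t_M ≈ 9.597

The third angle is ∠L = 180° − ∠M − ∠K = 15.00°.
Law of sines: LM = KL·sin K/sin M ≈ 36.517.
Law of sines: MK = KL·sin L/sin M ≈ 16.478.
The bisector from M has length 2·LM·MK·cos(∠M/2)/(LM+MK) ≈ 9.597.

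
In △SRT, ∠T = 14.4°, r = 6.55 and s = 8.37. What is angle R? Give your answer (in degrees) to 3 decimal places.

By the law of cosines, t² = s² + r² − 2·s·r·cos T = 6.7572, so t ≈ 2.5995.
Law of cosines again: cos R = (t² + s² − r²)/(2·t·s) ≈ 0.77931, so ∠R ≈ 38.80°.

38.803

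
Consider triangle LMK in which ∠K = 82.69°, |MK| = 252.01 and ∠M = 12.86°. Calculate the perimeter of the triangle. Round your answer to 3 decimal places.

The third angle is ∠L = 180° − ∠M − ∠K = 84.45°.
Law of sines: |KL| = |MK|·sin M/sin L ≈ 56.354.
Law of sines: |LM| = |MK|·sin K/sin L ≈ 251.14.
Semiperimeter s = (252.01+56.354+251.14)/2 = 279.75.
Perimeter = 252.01 + 56.354 + 251.14 = 559.5.

perimeter ≈ 559.503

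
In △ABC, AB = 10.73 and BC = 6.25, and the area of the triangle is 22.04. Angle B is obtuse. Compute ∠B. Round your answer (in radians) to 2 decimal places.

∠B ≈ 2.42 rad

From area = ½·AB·BC·sin B, we get sin B = 2·area/(AB·BC) ≈ 0.65730.
Taking the obtuse solution, ∠B ≈ 2.424 rad.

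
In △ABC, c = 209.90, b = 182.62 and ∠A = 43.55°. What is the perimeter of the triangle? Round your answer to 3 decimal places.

By the law of cosines, a² = b² + c² − 2·b·c·cos A = 21844, so a ≈ 147.8.
Semiperimeter s = (147.8+182.62+209.9)/2 = 270.16.
Perimeter = 147.8 + 182.62 + 209.9 = 540.32.

perimeter ≈ 540.318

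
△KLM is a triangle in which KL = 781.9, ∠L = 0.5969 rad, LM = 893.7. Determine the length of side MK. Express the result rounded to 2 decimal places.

504.15

By the law of cosines, MK² = KL² + LM² − 2·KL·LM·cos L = 2.5416e+05, so MK ≈ 504.15.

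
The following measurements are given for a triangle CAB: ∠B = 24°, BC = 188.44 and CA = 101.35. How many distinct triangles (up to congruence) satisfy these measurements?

2

BC·sin B = 188.44·sin(24°) ≈ 76.65.
Since BC sin B < CA < BC (76.65 < 101.35 < 188.44), two triangles exist.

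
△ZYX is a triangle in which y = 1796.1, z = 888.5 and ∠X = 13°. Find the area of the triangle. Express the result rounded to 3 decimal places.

179492.366

Area = ½·z·y·sin X ≈ 1.7949e+05.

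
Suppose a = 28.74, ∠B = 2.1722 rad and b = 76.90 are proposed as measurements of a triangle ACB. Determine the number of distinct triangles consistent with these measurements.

a·sin B = 28.74·sin(2.1722 rad) ≈ 23.7.
Since ∠B is not acute, a triangle exists only if b > a; here b > a, so there is exactly one triangle.

1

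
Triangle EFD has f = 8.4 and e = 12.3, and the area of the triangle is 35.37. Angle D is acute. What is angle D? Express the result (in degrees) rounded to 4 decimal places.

From area = ½·e·f·sin D, we get sin D = 2·area/(e·f) ≈ 0.68467.
Taking the acute solution, ∠D ≈ 43.21°.

43.2096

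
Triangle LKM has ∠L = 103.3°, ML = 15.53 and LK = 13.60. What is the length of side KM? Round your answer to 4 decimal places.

By the law of cosines, KM² = ML² + LK² − 2·ML·LK·cos L = 523.32, so KM ≈ 22.876.

22.8761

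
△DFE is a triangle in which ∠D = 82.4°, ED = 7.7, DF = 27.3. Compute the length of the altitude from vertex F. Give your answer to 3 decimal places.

27.060

By the law of cosines, FE² = ED² + DF² − 2·ED·DF·cos D = 748.98, so FE ≈ 27.367.
Area = ½·ED·DF·sin D ≈ 104.18.
The altitude from F has length 2·area/ED ≈ 27.06.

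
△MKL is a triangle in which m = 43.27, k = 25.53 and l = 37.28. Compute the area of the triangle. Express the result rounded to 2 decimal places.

Semiperimeter s = (43.27 + 25.53 + 37.28)/2 = 53.04.
Heron's formula: area = √(53.04·9.77·27.51·15.76) ≈ 473.99.

area ≈ 473.99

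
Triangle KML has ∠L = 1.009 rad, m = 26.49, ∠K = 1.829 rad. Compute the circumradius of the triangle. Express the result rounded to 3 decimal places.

The third angle is ∠M = π − ∠L − ∠K = 0.304 rad.
Law of sines: k = m·sin K/sin M ≈ 85.673.
Law of sines: l = m·sin L/sin M ≈ 74.991.
Circumradius = m/(2 sin M) ≈ 44.305.

44.305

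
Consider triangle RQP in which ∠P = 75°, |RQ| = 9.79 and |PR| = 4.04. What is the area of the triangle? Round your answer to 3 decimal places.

19.559

Law of sines: sin Q = |PR|·sin P/|RQ| ≈ 0.39860.
Since |RQ| ≥ |PR|, only the acute value applies: ∠Q ≈ 23.49°.
Then ∠R = 180° − ∠P − ∠Q ≈ 81.51°.
Law of sines gives |QP| = |RQ|·sin R/sin P ≈ 10.024.
Area = ½·|RQ|·|PR|·sin R ≈ 19.559.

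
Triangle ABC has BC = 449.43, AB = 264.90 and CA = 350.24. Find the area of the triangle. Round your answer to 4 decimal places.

Semiperimeter s = (449.43 + 350.24 + 264.9)/2 = 532.29.
Heron's formula: area = √(532.29·82.855·182.05·267.39) ≈ 46333.

area ≈ 46332.8881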